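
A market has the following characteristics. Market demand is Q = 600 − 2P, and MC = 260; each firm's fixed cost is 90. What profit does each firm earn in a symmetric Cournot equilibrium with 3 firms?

π_i = 110

Inverting demand: P = 300 − 0.5Q.
Cournot with 3 identical firms: the symmetric best-response condition is 300 − 2q = 260. Each firm produces q = 20, total output Q = 60, price P = 270.
Each firm's profit = (270 − 260)·20 − 90 = 110.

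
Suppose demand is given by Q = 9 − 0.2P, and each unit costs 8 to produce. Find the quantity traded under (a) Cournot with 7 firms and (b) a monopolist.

Cournot: Q = 6.475; Monopoly: Q = 3.7

Inverting demand: P = 45 − 5Q.
With 7 symmetric Cournot firms, each firm's FOC gives 45 − 40q = 8, so q = 0.925, Q = 7·0.925 = 6.475, and P = 12.625.
A monopolist chooses Q where MR = MC. MR = 45 − 10Q; setting this equal to 8 gives Q = 3.7 and P = 26.5.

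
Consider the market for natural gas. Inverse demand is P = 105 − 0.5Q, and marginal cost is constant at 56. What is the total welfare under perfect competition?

TS = 2401

Under competition P = MC = 56, so Q = (105 − 56)/0.5 = 98.
CS = ½·(105 − 56)·98 = 2401; PS = (56 − 56)·98 = 0; TS = 2401.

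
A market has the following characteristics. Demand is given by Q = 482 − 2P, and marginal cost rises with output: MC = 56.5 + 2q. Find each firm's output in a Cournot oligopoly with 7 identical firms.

Inverting demand: P = 241 − 0.5Q.
With 7 symmetric Cournot firms, each firm's FOC gives 241 − 4q = 56.5 + 2q, so q = 30.75, Q = 7·30.75 = 215.25, and P = 133.375.

q_i = 30.75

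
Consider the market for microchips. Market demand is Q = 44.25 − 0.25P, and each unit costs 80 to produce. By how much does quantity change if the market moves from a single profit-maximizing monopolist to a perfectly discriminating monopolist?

Inverting demand: P = 177 − 4Q.
The monopolist equates marginal revenue to marginal cost: 177 − 8Q = 80, so Q = 12.125. From demand, P = 128.5.
Under first-degree price discrimination the firm charges each unit its demand price and produces up to where P = MC, i.e. Q = 24.25. Consumer surplus is zero; producer surplus equals total surplus.
Change in quantity: 24.25 − 12.125 = 12.125.

Quantity rises by 12.125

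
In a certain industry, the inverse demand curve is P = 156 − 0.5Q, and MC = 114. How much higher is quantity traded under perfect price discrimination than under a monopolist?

Quantity traded rises by 42

The monopolist equates marginal revenue to marginal cost: 156 − Q = 114, so Q = 42. From demand, P = 135.
Under first-degree price discrimination the firm charges each unit its demand price and produces up to where P = MC, i.e. Q = 84. Consumer surplus is zero; producer surplus equals total surplus.
Change in quantity traded: 84 − 42 = 42.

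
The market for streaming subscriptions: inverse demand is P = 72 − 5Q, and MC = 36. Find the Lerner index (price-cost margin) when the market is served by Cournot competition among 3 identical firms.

Cournot with 3 identical firms: the symmetric best-response condition is 72 − 20q = 36. Each firm produces q = 1.8, total output Q = 5.4, price P = 45.
Lerner index = (P − MC)/P = (45 − 36)/45 = 0.2.

Lerner index = 0.2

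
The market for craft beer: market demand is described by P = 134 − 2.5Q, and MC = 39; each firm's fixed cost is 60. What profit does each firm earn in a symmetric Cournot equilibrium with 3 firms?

In a 3-firm Cournot equilibrium, symmetry and the first-order condition give q = (134 − 39)/(10) = 9.5. So Q = 28.5 and P = 62.75.
Each firm's profit = (62.75 − 39)·9.5 − 60 = 165.625.

π_i = 165.625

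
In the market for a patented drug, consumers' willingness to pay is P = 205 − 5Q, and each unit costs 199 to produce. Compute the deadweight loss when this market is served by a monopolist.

Perfect competition: P = MC = 199, so 205 − 5Q = 199 and Q = 1.2.
Monopoly sets MR = MC: 205 − 10Q = 199 ⇒ Q = 0.6, P = 205 − 5·0.6 = 202.
DWL is the triangle between Q = 0.6 and Q = 1.2: ½·(1.2 − 0.6)·(202 − 199) = 0.9.

DWL = 0.9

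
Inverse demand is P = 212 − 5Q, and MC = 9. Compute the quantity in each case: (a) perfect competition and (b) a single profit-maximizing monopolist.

Competition: Q = 40.6; Monopoly: Q = 20.3

Competitive firms price at marginal cost: P = 9, giving Q = 40.6.
The monopolist equates marginal revenue to marginal cost: 212 − 10Q = 9, so Q = 20.3. From demand, P = 110.5.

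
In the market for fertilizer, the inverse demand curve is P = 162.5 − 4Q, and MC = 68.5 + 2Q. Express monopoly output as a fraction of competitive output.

Q_m/Q_c = 0.6

A monopolist chooses Q where MR = MC. MR = 162.5 − 8Q; setting this equal to 68.5 + 2Q gives Q = 9.4 and P = 124.9.
Under competition P = MC: 162.5 − 4Q = 68.5 + 2Q ⇒ Q = 47/3, P = 599/6.
Ratio Q_m/Q_c = 9.4/(47/3) = 0.6.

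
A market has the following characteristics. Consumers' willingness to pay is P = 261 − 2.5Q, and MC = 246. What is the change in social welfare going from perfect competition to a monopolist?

Social welfare falls by 11.25

Perfect competition: P = MC = 246, so 261 − 2.5Q = 246 and Q = 6.
CS = ½·(261 − 246)·6 = 45; PS = (246 − 246)·6 = 0; TS = 45.
Monopoly sets MR = MC: 261 − 5Q = 246 ⇒ Q = 3, P = 261 − 2.5·3 = 253.5.
CS = ½·(261 − 253.5)·3 = 11.25; PS = (253.5 − 246)·3 = 22.5; TS = 33.75.
Change in social welfare: 33.75 − 45 = −11.25.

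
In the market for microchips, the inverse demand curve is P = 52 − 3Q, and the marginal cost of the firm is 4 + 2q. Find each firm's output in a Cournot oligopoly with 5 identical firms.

Cournot with 5 identical firms: the symmetric best-response condition is 52 − 18q = 4 + 2q. Each firm produces q = 2.4, total output Q = 12, price P = 16.

q_i = 2.4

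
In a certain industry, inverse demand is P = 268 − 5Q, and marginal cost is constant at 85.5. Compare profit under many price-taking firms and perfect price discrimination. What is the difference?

π rises by 3330.625

Under competition P = MC = 85.5, so Q = (268 − 85.5)/5 = 36.5.
Profit = (85.5 − 85.5)·36.5 = 0.
A perfectly discriminating monopolist sells every unit with P(Q) ≥ MC(Q), so output equals the competitive quantity Q = 36.5. Each buyer pays their reservation price, so CS = 0 and the firm captures all surplus.
PS equals the full surplus area, 3330.625. Profit = 3330.625 = 3330.625.
Change in profit: 3330.625 − 0 = 3330.625.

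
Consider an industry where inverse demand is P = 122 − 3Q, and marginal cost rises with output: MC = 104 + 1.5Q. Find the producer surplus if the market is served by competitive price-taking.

PS = 12

Under competition P = MC: 122 − 3Q = 104 + 1.5Q ⇒ Q = 4, P = 110.
PS = P·Q − VC(Q) = 110·4 − (104·4 + ½·1.5·4²) = 12.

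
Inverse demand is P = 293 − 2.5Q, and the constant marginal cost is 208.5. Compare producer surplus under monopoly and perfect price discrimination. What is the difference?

PS rises by 714.025

The monopolist equates marginal revenue to marginal cost: 293 − 5Q = 208.5, so Q = 16.9. From demand, P = 250.75.
PS = (250.75 − 208.5)·16.9 = 714.025.
Under first-degree price discrimination the firm charges each unit its demand price and produces up to where P = MC, i.e. Q = 33.8. Consumer surplus is zero; producer surplus equals total surplus.
PS = ½·(293 − 208.5)·33.8 = 1428.05.
Change in producer surplus: 1428.05 − 714.025 = 714.025.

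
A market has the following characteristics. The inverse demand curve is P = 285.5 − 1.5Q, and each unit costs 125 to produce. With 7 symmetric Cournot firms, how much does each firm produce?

In a 7-firm Cournot equilibrium, symmetry and the first-order condition give q = (285.5 − 125)/(12) = 13.375. So Q = 93.625 and P = 2321/16.

q_i = 13.375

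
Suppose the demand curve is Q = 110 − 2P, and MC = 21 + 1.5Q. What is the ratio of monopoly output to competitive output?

Q_m/Q_c = 0.8

Inverting demand: P = 55 − 0.5Q.
A monopolist chooses Q where MR = MC. MR = 55 − Q; setting this equal to 21 + 1.5Q gives Q = 13.6 and P = 48.2.
Competitive equilibrium sets price equal to marginal cost: 55 − 0.5Q = 21 + 1.5Q, so Q = 17 and P = 46.5.
Ratio Q_m/Q_c = 13.6/17 = 0.8.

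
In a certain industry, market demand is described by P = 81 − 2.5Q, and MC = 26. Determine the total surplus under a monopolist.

TS = 453.75

Monopoly sets MR = MC: 81 − 5Q = 26 ⇒ Q = 11, P = 81 − 2.5·11 = 53.5.
CS = ½·(81 − 53.5)·11 = 151.25; PS = (53.5 − 26)·11 = 302.5; TS = 453.75.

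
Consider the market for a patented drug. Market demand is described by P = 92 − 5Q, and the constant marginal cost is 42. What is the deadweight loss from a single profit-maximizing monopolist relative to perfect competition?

Competitive firms price at marginal cost: P = 42, giving Q = 10.
A monopolist chooses Q where MR = MC. MR = 92 − 10Q; setting this equal to 42 gives Q = 5 and P = 67.
DWL is the triangle between Q = 5 and Q = 10: ½·(10 − 5)·(67 − 42) = 62.5.

DWL = 62.5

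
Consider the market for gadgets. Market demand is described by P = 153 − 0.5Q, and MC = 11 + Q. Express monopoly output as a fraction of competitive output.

Q_m/Q_c = 0.75

The monopolist equates marginal revenue to marginal cost: 153 − Q = 11 + Q, so Q = 71. From demand, P = 117.5.
Under competition P = MC: 153 − 0.5Q = 11 + Q ⇒ Q = 284/3, P = 317/3.
Ratio Q_m/Q_c = 71/(284/3) = 0.75.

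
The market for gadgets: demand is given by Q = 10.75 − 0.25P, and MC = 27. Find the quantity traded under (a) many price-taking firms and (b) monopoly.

Competition: Q = 4; Monopoly: Q = 2

Inverting demand: P = 43 − 4Q.
Competitive firms price at marginal cost: P = 27, giving Q = 4.
The monopolist equates marginal revenue to marginal cost: 43 − 8Q = 27, so Q = 2. From demand, P = 35.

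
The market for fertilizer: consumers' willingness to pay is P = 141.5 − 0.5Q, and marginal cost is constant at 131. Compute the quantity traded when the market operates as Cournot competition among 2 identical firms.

Cournot with 2 identical firms: the symmetric best-response condition is 141.5 − 1.5q = 131. Each firm produces q = 7, total output Q = 14, price P = 134.5.

Q = 14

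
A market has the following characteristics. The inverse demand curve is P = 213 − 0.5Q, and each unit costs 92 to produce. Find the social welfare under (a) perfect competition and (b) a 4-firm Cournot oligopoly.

Perfect competition: P = MC = 92, so 213 − 0.5Q = 92 and Q = 242.
CS = ½·(213 − 92)·242 = 14641; PS = (92 − 92)·242 = 0; TS = 14641.
In a 4-firm Cournot equilibrium, symmetry and the first-order condition give q = (213 − 92)/(2.5) = 48.4. So Q = 193.6 and P = 116.2.
CS = ½·(213 − 116.2)·193.6 = 9370.24; PS = (116.2 − 92)·193.6 = 4685.12; TS = 14055.36.

Competition: TS = 14641; Cournot: TS = 14055.36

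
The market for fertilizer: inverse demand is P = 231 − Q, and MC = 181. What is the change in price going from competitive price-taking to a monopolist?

Price rises by 25

Perfect competition: P = MC = 181, so 231 − Q = 181 and Q = 50.
Monopoly sets MR = MC: 231 − 2Q = 181 ⇒ Q = 25, P = 231 − 25 = 206.
Change in price: 206 − 181 = 25.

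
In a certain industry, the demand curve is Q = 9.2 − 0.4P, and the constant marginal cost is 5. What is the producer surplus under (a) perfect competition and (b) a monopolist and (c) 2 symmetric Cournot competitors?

Inverting demand: P = 23 − 2.5Q.
Competitive firms price at marginal cost: P = 5, giving Q = 7.2.
PS = (5 − 5)·7.2 = 0.
The monopolist equates marginal revenue to marginal cost: 23 − 5Q = 5, so Q = 3.6. From demand, P = 14.
PS = (14 − 5)·3.6 = 32.4.
Cournot with 2 identical firms: the symmetric best-response condition is 23 − 7.5q = 5. Each firm produces q = 2.4, total output Q = 4.8, price P = 11.
PS = (11 − 5)·4.8 = 28.8.

Competition: PS = 0; Monopoly: PS = 32.4; Cournot: PS = 28.8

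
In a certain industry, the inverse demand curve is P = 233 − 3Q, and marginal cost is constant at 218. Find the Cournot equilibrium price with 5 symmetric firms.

P = 220.5

Cournot with 5 identical firms: the symmetric best-response condition is 233 − 18q = 218. Each firm produces q = 5/6, total output Q = 25/6, price P = 220.5.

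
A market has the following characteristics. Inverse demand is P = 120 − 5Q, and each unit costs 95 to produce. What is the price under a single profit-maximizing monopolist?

P = 107.5

Monopoly sets MR = MC: 120 − 10Q = 95 ⇒ Q = 2.5, P = 120 − 5·2.5 = 107.5.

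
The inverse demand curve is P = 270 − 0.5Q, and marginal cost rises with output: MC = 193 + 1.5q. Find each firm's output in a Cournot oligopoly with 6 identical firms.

q_i = 15.4

In a 6-firm Cournot equilibrium, symmetry and the first-order condition give q = (270 − 193)/(5) = 15.4. So Q = 92.4 and P = 223.8.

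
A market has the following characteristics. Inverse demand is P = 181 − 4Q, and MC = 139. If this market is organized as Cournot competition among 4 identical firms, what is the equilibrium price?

P = 147.4

Cournot with 4 identical firms: the symmetric best-response condition is 181 − 20q = 139. Each firm produces q = 2.1, total output Q = 8.4, price P = 147.4.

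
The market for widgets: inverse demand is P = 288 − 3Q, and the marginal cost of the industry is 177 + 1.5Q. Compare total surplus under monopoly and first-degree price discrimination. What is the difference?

TS rises by 219.04

The monopolist equates marginal revenue to marginal cost: 288 − 6Q = 177 + 1.5Q, so Q = 14.8. From demand, P = 243.6.
CS = ½·(288 − 243.6)·14.8 = 328.56; PS = (243.6·14.8 − 177·14.8 − ½·1.5·14.8²) = 821.4; TS = 1149.96.
Under first-degree price discrimination the firm charges each unit its demand price and produces up to where P = MC, i.e. Q = 74/3. Consumer surplus is zero; producer surplus equals total surplus.
TS = 1369 (equal to competitive TS).
Change in total surplus: 1369 − 1149.96 = 219.04.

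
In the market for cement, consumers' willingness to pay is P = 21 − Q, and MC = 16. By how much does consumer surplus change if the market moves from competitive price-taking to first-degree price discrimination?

Consumer surplus falls by 12.5

Under competition P = MC = 16, so Q = (21 − 16)/1 = 5.
CS = ½·(21 − 16)·5 = 12.5.
With perfect price discrimination, output is the efficient level Q = 5 (where demand meets MC), but every buyer pays their willingness to pay: CS = 0 and PS = total surplus.
CS = 0.
Change in consumer surplus: 0 − 12.5 = −12.5.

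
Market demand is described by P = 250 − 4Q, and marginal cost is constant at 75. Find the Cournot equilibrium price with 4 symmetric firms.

P = 110

With 4 symmetric Cournot firms, each firm's FOC gives 250 − 20q = 75, so q = 8.75, Q = 4·8.75 = 35, and P = 110.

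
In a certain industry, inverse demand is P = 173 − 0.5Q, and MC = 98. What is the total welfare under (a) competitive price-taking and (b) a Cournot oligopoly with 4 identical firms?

Competition: TS = 5625; Cournot: TS = 5400

Under competition P = MC = 98, so Q = (173 − 98)/0.5 = 150.
CS = ½·(173 − 98)·150 = 5625; PS = (98 − 98)·150 = 0; TS = 5625.
In a 4-firm Cournot equilibrium, symmetry and the first-order condition give q = (173 − 98)/(2.5) = 30. So Q = 120 and P = 113.
CS = ½·(173 − 113)·120 = 3600; PS = (113 − 98)·120 = 1800; TS = 5400.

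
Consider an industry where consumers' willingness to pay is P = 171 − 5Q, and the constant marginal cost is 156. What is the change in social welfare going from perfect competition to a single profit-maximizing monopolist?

Social welfare falls by 5.625

Under competition P = MC = 156, so Q = (171 − 156)/5 = 3.
CS = ½·(171 − 156)·3 = 22.5; PS = (156 − 156)·3 = 0; TS = 22.5.
Monopoly sets MR = MC: 171 − 10Q = 156 ⇒ Q = 1.5, P = 171 − 5·1.5 = 163.5.
CS = ½·(171 − 163.5)·1.5 = 5.625; PS = (163.5 − 156)·1.5 = 11.25; TS = 16.875.
Change in social welfare: 16.875 − 22.5 = −5.625.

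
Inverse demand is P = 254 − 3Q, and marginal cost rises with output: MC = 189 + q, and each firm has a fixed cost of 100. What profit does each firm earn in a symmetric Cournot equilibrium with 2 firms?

Cournot with 2 identical firms: the symmetric best-response condition is 254 − 9q = 189 + q. Each firm produces q = 6.5, total output Q = 13, price P = 215.
Each firm's profit = 215·6.5 − (189·6.5 + ½·1·6.5²) − 100 = 47.875.

π_i = 47.875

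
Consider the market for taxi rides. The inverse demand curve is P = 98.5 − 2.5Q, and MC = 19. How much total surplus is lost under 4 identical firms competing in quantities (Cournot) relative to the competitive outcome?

DWL = 50.562

Under competition P = MC = 19, so Q = (98.5 − 19)/2.5 = 31.8.
With 4 symmetric Cournot firms, each firm's FOC gives 98.5 − 12.5q = 19, so q = 6.36, Q = 4·6.36 = 25.44, and P = 34.9.
DWL is the triangle between Q = 25.44 and Q = 31.8: ½·(31.8 − 25.44)·(34.9 − 19) = 50.562.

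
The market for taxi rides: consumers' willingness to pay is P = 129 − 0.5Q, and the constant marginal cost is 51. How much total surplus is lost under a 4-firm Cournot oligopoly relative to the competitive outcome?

Under competition P = MC = 51, so Q = (129 − 51)/0.5 = 156.
Cournot with 4 identical firms: the symmetric best-response condition is 129 − 2.5q = 51. Each firm produces q = 31.2, total output Q = 124.8, price P = 66.6.
DWL is the triangle between Q = 124.8 and Q = 156: ½·(156 − 124.8)·(66.6 − 51) = 243.36.

DWL = 243.36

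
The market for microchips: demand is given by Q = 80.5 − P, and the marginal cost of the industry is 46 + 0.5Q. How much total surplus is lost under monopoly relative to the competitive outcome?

DWL = 63.48

Inverting demand: P = 80.5 − Q.
Competitive equilibrium sets price equal to marginal cost: 80.5 − Q = 46 + 0.5Q, so Q = 23 and P = 57.5.
Monopoly sets MR = MC: 80.5 − 2Q = 46 + 0.5Q ⇒ Q = 13.8, P = 80.5 − 13.8 = 66.7.
CS = ½·(80.5 − 57.5)·23 = 264.5; PS = (57.5·23 − 46·23 − ½·0.5·23²) = 132.25; TS = 396.75.
CS = ½·(80.5 − 66.7)·13.8 = 95.22; PS = (66.7·13.8 − 46·13.8 − ½·0.5·13.8²) = 238.05; TS = 333.27.
DWL = 396.75 − 333.27 = 63.48.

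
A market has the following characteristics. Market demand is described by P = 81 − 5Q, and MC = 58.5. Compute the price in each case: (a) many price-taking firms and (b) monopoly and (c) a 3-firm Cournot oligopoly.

Competitive firms price at marginal cost: P = 58.5, giving Q = 4.5.
Monopoly sets MR = MC: 81 − 10Q = 58.5 ⇒ Q = 2.25, P = 81 − 5·2.25 = 69.75.
In a 3-firm Cournot equilibrium, symmetry and the first-order condition give q = (81 − 58.5)/(20) = 1.125. So Q = 3.375 and P = 64.125.

Competition: P = 58.5; Monopoly: P = 69.75; Cournot: P = 64.125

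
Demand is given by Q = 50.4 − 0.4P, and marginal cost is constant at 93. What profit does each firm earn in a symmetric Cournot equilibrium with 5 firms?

Inverting demand: P = 126 − 2.5Q.
Cournot with 5 identical firms: the symmetric best-response condition is 126 − 15q = 93. Each firm produces q = 2.2, total output Q = 11, price P = 98.5.
Each firm's profit = (98.5 − 93)·2.2 = 12.1.

π_i = 12.1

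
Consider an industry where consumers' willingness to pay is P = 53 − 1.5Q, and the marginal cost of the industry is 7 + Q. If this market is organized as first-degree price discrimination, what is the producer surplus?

PS = 423.2

With perfect price discrimination, output is the efficient level Q = 18.4 (where demand meets MC), but every buyer pays their willingness to pay: CS = 0 and PS = total surplus.
PS = ½·(53 − 7)·18.4 = 423.2.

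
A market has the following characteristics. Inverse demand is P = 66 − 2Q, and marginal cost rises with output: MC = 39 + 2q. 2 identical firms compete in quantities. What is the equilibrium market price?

P = 52.5

In a 2-firm Cournot equilibrium, symmetry and the first-order condition give q = (66 − 39)/(8) = 3.375. So Q = 6.75 and P = 52.5.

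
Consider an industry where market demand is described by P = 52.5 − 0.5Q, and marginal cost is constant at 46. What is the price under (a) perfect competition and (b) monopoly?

Competition: P = 46; Monopoly: P = 49.25

Under competition P = MC = 46, so Q = (52.5 − 46)/0.5 = 13.
Monopoly sets MR = MC: 52.5 − Q = 46 ⇒ Q = 6.5, P = 52.5 − 0.5·6.5 = 49.25.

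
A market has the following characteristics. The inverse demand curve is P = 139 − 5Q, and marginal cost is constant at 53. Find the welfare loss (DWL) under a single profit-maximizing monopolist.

Perfect competition: P = MC = 53, so 139 − 5Q = 53 and Q = 17.2.
The monopolist equates marginal revenue to marginal cost: 139 − 10Q = 53, so Q = 8.6. From demand, P = 96.
DWL is the triangle between Q = 8.6 and Q = 17.2: ½·(17.2 − 8.6)·(96 − 53) = 184.9.

DWL = 184.9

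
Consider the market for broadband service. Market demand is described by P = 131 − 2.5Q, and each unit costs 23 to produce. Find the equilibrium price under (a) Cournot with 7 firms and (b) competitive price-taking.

Cournot with 7 identical firms: the symmetric best-response condition is 131 − 20q = 23. Each firm produces q = 5.4, total output Q = 37.8, price P = 36.5.
Perfect competition: P = MC = 23, so 131 − 2.5Q = 23 and Q = 43.2.

Cournot: P = 36.5; Competition: P = 23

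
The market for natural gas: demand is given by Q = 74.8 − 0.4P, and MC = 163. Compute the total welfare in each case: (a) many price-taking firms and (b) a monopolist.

Inverting demand: P = 187 − 2.5Q.
Under competition P = MC = 163, so Q = (187 − 163)/2.5 = 9.6.
CS = ½·(187 − 163)·9.6 = 115.2; PS = (163 − 163)·9.6 = 0; TS = 115.2.
Monopoly sets MR = MC: 187 − 5Q = 163 ⇒ Q = 4.8, P = 187 − 2.5·4.8 = 175.
CS = ½·(187 − 175)·4.8 = 28.8; PS = (175 − 163)·4.8 = 57.6; TS = 86.4.

Competition: TS = 115.2; Monopoly: TS = 86.4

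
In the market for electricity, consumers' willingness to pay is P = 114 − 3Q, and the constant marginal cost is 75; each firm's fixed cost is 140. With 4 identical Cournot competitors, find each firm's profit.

In a 4-firm Cournot equilibrium, symmetry and the first-order condition give q = (114 − 75)/(15) = 2.6. So Q = 10.4 and P = 82.8.
Each firm's profit = (82.8 − 75)·2.6 − 140 = −119.72.

π_i = −119.72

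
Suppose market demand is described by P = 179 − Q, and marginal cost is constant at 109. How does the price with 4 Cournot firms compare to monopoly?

In a 4-firm Cournot equilibrium, symmetry and the first-order condition give q = (179 − 109)/(5) = 14. So Q = 56 and P = 123.
A monopolist chooses Q where MR = MC. MR = 179 − 2Q; setting this equal to 109 gives Q = 35 and P = 144.

Cournot: P = 123; Monopoly: P = 144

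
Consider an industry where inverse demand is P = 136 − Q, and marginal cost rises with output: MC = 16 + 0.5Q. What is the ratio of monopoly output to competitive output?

Q_m/Q_c = 0.6

Monopoly sets MR = MC: 136 − 2Q = 16 + 0.5Q ⇒ Q = 48, P = 136 − 48 = 88.
Competitive equilibrium sets price equal to marginal cost: 136 − Q = 16 + 0.5Q, so Q = 80 and P = 56.
Ratio Q_m/Q_c = 48/80 = 0.6.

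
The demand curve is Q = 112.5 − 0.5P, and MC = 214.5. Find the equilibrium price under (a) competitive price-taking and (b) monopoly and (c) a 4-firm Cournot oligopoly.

Inverting demand: P = 225 − 2Q.
Under competition P = MC = 214.5, so Q = (225 − 214.5)/2 = 5.25.
The monopolist equates marginal revenue to marginal cost: 225 − 4Q = 214.5, so Q = 2.625. From demand, P = 219.75.
In a 4-firm Cournot equilibrium, symmetry and the first-order condition give q = (225 − 214.5)/(10) = 1.05. So Q = 4.2 and P = 216.6.

Competition: P = 214.5; Monopoly: P = 219.75; Cournot: P = 216.6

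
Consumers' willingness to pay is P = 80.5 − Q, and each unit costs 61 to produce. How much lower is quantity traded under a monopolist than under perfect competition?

Competitive firms price at marginal cost: P = 61, giving Q = 19.5.
The monopolist equates marginal revenue to marginal cost: 80.5 − 2Q = 61, so Q = 9.75. From demand, P = 70.75.
Change in quantity traded: 9.75 − 19.5 = −9.75.

Q falls by 9.75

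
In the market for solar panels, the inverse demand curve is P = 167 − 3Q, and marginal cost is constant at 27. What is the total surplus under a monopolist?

A monopolist chooses Q where MR = MC. MR = 167 − 6Q; setting this equal to 27 gives Q = 70/3 and P = 97.
CS = ½·(167 − 97)·70/3 = 2450/3; PS = (97 − 27)·70/3 = 4900/3; TS = 2450.

TS = 2450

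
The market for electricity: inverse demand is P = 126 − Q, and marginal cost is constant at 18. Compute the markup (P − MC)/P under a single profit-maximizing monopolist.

Lerner index = 0.75

The monopolist equates marginal revenue to marginal cost: 126 − 2Q = 18, so Q = 54. From demand, P = 72.
Lerner index = (P − MC)/P = (72 − 18)/72 = 0.75.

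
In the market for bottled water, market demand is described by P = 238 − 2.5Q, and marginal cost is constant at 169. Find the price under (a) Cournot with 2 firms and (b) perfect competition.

Cournot with 2 identical firms: the symmetric best-response condition is 238 − 7.5q = 169. Each firm produces q = 9.2, total output Q = 18.4, price P = 192.
Perfect competition: P = MC = 169, so 238 − 2.5Q = 169 and Q = 27.6.

Cournot: P = 192; Competition: P = 169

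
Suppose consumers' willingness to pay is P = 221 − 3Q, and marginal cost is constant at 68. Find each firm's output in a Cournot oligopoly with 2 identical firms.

q_i = 17

In a 2-firm Cournot equilibrium, symmetry and the first-order condition give q = (221 − 68)/(9) = 17. So Q = 34 and P = 119.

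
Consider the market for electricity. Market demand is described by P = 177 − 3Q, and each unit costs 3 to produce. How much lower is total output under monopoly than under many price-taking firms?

Under competition P = MC = 3, so Q = (177 − 3)/3 = 58.
The monopolist equates marginal revenue to marginal cost: 177 − 6Q = 3, so Q = 29. From demand, P = 90.
Change in total output: 29 − 58 = −29.

Total output falls by 29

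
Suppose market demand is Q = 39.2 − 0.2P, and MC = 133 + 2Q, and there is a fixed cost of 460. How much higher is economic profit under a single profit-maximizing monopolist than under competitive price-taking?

π rises by 84.375

Inverting demand: P = 196 − 5Q.
Under competition P = MC: 196 − 5Q = 133 + 2Q ⇒ Q = 9, P = 151.
Profit = 151·9 − (133·9 + ½·2·9²) − 460 = −379.
Monopoly sets MR = MC: 196 − 10Q = 133 + 2Q ⇒ Q = 5.25, P = 196 − 5·5.25 = 169.75.
Profit = 169.75·5.25 − (133·5.25 + ½·2·5.25²) − 460 = −294.625.
Change in economic profit: −294.625 − −379 = 84.375.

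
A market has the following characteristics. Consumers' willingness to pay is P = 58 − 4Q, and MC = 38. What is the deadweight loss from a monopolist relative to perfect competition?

Under competition P = MC = 38, so Q = (58 − 38)/4 = 5.
A monopolist chooses Q where MR = MC. MR = 58 − 8Q; setting this equal to 38 gives Q = 2.5 and P = 48.
DWL is the triangle between Q = 2.5 and Q = 5: ½·(5 − 2.5)·(48 − 38) = 12.5.

DWL = 12.5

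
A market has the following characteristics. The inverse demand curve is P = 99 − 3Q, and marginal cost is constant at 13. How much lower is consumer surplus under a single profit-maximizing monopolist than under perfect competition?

Under competition P = MC = 13, so Q = (99 − 13)/3 = 86/3.
CS = ½·(99 − 13)·86/3 = 3698/3.
The monopolist equates marginal revenue to marginal cost: 99 − 6Q = 13, so Q = 43/3. From demand, P = 56.
CS = ½·(99 − 56)·43/3 = 1849/6.
Change in consumer surplus: 1849/6 − 3698/3 = −924.5.

CS falls by 924.5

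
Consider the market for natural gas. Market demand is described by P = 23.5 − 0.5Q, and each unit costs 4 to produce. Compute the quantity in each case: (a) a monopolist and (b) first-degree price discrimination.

Monopoly sets MR = MC: 23.5 − Q = 4 ⇒ Q = 19.5, P = 23.5 − 0.5·19.5 = 13.75.
With perfect price discrimination, output is the efficient level Q = 39 (where demand meets MC), but every buyer pays their willingness to pay: CS = 0 and PS = total surplus.

Monopoly: Q = 19.5; Perfect PD: Q = 39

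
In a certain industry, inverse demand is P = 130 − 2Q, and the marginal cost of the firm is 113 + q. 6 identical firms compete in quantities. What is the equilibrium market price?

P = 116.4

In a 6-firm Cournot equilibrium, symmetry and the first-order condition give q = (130 − 113)/(15) = 17/15. So Q = 6.8 and P = 116.4.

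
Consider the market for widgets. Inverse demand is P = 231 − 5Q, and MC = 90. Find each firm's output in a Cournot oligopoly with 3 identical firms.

q_i = 7.05

In a 3-firm Cournot equilibrium, symmetry and the first-order condition give q = (231 − 90)/(20) = 7.05. So Q = 21.15 and P = 125.25.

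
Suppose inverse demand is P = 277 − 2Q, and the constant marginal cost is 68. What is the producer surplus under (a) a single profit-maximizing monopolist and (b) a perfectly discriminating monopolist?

Monopoly: PS = 5460.125; Perfect PD: PS = 10920.25

A monopolist chooses Q where MR = MC. MR = 277 − 4Q; setting this equal to 68 gives Q = 52.25 and P = 172.5.
PS = (172.5 − 68)·52.25 = 5460.125.
With perfect price discrimination, output is the efficient level Q = 104.5 (where demand meets MC), but every buyer pays their willingness to pay: CS = 0 and PS = total surplus.
PS = ½·(277 − 68)·104.5 = 10920.25.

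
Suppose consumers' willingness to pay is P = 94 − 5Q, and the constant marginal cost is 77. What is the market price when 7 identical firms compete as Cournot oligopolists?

With 7 symmetric Cournot firms, each firm's FOC gives 94 − 40q = 77, so q = 0.425, Q = 7·0.425 = 2.975, and P = 79.125.

P = 79.125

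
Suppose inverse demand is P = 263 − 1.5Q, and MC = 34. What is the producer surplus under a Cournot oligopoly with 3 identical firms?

Cournot with 3 identical firms: the symmetric best-response condition is 263 − 6q = 34. Each firm produces q = 229/6, total output Q = 114.5, price P = 91.25.
PS = (91.25 − 34)·114.5 = 6555.125.

PS = 6555.125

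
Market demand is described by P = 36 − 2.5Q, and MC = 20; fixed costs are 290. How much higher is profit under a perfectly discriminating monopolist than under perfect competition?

π rises by 51.2

Perfect competition: P = MC = 20, so 36 − 2.5Q = 20 and Q = 6.4.
Profit = (20 − 20)·6.4 − 290 = −290.
With perfect price discrimination, output is the efficient level Q = 6.4 (where demand meets MC), but every buyer pays their willingness to pay: CS = 0 and PS = total surplus.
PS equals the full surplus area, 51.2. Profit = 51.2 − 290 = −238.8.
Change in profit: −238.8 − −290 = 51.2.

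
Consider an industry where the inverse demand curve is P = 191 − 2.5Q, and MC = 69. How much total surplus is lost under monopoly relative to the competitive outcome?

Perfect competition: P = MC = 69, so 191 − 2.5Q = 69 and Q = 48.8.
A monopolist chooses Q where MR = MC. MR = 191 − 5Q; setting this equal to 69 gives Q = 24.4 and P = 130.
DWL is the triangle between Q = 24.4 and Q = 48.8: ½·(48.8 − 24.4)·(130 − 69) = 744.2.

DWL = 744.2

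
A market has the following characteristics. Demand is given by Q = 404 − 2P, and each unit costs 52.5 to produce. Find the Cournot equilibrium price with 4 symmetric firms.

P = 82.4

Inverting demand: P = 202 − 0.5Q.
Cournot with 4 identical firms: the symmetric best-response condition is 202 − 2.5q = 52.5. Each firm produces q = 59.8, total output Q = 239.2, price P = 82.4.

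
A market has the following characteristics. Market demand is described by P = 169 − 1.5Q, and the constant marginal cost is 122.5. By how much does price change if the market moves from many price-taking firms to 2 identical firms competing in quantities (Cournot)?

Price rises by 15.5

Competitive firms price at marginal cost: P = 122.5, giving Q = 31.
With 2 symmetric Cournot firms, each firm's FOC gives 169 − 4.5q = 122.5, so q = 31/3, Q = 2·31/3 = 62/3, and P = 138.
Change in price: 138 − 122.5 = 15.5.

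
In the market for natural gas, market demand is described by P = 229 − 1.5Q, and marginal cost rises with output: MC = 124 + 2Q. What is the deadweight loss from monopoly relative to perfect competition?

DWL = 141.75

Under competition P = MC: 229 − 1.5Q = 124 + 2Q ⇒ Q = 30, P = 184.
The monopolist equates marginal revenue to marginal cost: 229 − 3Q = 124 + 2Q, so Q = 21. From demand, P = 197.5.
CS = ½·(229 − 184)·30 = 675; PS = (184·30 − 124·30 − ½·2·30²) = 900; TS = 1575.
CS = ½·(229 − 197.5)·21 = 330.75; PS = (197.5·21 − 124·21 − ½·2·21²) = 1102.5; TS = 1433.25.
DWL = 1575 − 1433.25 = 141.75.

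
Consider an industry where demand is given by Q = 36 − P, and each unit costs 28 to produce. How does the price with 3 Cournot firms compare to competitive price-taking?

Cournot: P = 30; Competition: P = 28

Inverting demand: P = 36 − Q.
Cournot with 3 identical firms: the symmetric best-response condition is 36 − 4q = 28. Each firm produces q = 2, total output Q = 6, price P = 30.
Competitive firms price at marginal cost: P = 28, giving Q = 8.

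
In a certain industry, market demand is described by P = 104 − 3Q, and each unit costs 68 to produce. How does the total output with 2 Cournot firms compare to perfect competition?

Cournot: Q = 8; Competition: Q = 12

Cournot with 2 identical firms: the symmetric best-response condition is 104 − 9q = 68. Each firm produces q = 4, total output Q = 8, price P = 80.
Competitive firms price at marginal cost: P = 68, giving Q = 12.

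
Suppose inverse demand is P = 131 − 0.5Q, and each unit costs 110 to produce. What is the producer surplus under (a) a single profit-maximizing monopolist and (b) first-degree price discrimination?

Monopoly: PS = 220.5; Perfect PD: PS = 441

The monopolist equates marginal revenue to marginal cost: 131 − Q = 110, so Q = 21. From demand, P = 120.5.
PS = (120.5 − 110)·21 = 220.5.
Under first-degree price discrimination the firm charges each unit its demand price and produces up to where P = MC, i.e. Q = 42. Consumer surplus is zero; producer surplus equals total surplus.
PS = ½·(131 − 110)·42 = 441.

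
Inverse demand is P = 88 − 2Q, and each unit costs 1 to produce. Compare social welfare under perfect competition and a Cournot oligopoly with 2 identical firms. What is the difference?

TS falls by 210.25

Perfect competition: P = MC = 1, so 88 − 2Q = 1 and Q = 43.5.
CS = ½·(88 − 1)·43.5 = 1892.25; PS = (1 − 1)·43.5 = 0; TS = 1892.25.
In a 2-firm Cournot equilibrium, symmetry and the first-order condition give q = (88 − 1)/(6) = 14.5. So Q = 29 and P = 30.
CS = ½·(88 − 30)·29 = 841; PS = (30 − 1)·29 = 841; TS = 1682.
Change in social welfare: 1682 − 1892.25 = −210.25.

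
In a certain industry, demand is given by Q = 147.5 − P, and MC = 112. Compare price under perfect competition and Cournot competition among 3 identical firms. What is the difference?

Inverting demand: P = 147.5 − Q.
Competitive firms price at marginal cost: P = 112, giving Q = 35.5.
With 3 symmetric Cournot firms, each firm's FOC gives 147.5 − 4q = 112, so q = 8.875, Q = 3·8.875 = 26.625, and P = 120.875.
Change in price: 120.875 − 112 = 8.875.

P rises by 8.875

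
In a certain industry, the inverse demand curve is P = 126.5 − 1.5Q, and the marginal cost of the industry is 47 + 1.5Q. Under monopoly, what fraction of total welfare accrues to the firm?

PS/TS = 0.75

A monopolist chooses Q where MR = MC. MR = 126.5 − 3Q; setting this equal to 47 + 1.5Q gives Q = 53/3 and P = 100.
CS = ½·(126.5 − 100)·53/3 = 2809/12.
PS = P·Q − VC(Q) = 100·53/3 − (47·53/3 + ½·1.5·(53/3)²) = 702.25.
Share captured = PS/TS = 702.25/(2809/3) = 0.75.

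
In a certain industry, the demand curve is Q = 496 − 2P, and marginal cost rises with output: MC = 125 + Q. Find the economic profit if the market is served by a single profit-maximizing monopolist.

Profit = 3782.25

Inverting demand: P = 248 − 0.5Q.
A monopolist chooses Q where MR = MC. MR = 248 − Q; setting this equal to 125 + Q gives Q = 61.5 and P = 217.25.
Profit = 217.25·61.5 − (125·61.5 + ½·1·61.5²) = 3782.25.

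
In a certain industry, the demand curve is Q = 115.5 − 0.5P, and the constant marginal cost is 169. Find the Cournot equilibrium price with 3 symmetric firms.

P = 184.5

Inverting demand: P = 231 − 2Q.
With 3 symmetric Cournot firms, each firm's FOC gives 231 − 8q = 169, so q = 7.75, Q = 3·7.75 = 23.25, and P = 184.5.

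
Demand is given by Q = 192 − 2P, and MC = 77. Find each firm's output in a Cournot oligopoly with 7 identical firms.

q_i = 4.75

Inverting demand: P = 96 − 0.5Q.
With 7 symmetric Cournot firms, each firm's FOC gives 96 − 4q = 77, so q = 4.75, Q = 7·4.75 = 33.25, and P = 79.375.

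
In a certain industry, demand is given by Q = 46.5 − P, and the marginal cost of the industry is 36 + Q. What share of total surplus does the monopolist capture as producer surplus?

Inverting demand: P = 46.5 − Q.
Monopoly sets MR = MC: 46.5 − 2Q = 36 + Q ⇒ Q = 3.5, P = 46.5 − 3.5 = 43.
CS = ½·(46.5 − 43)·3.5 = 6.125.
PS = P·Q − VC(Q) = 43·3.5 − (36·3.5 + ½·1·3.5²) = 18.375.
Share captured = PS/TS = 18.375/24.5 = 0.75.

PS/TS = 0.75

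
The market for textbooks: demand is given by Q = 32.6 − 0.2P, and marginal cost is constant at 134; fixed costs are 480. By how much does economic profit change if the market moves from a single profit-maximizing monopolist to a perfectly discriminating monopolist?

Inverting demand: P = 163 − 5Q.
The monopolist equates marginal revenue to marginal cost: 163 − 10Q = 134, so Q = 2.9. From demand, P = 148.5.
Profit = (148.5 − 134)·2.9 − 480 = −437.95.
With perfect price discrimination, output is the efficient level Q = 5.8 (where demand meets MC), but every buyer pays their willingness to pay: CS = 0 and PS = total surplus.
PS equals the full surplus area, 84.1. Profit = 84.1 − 480 = −395.9.
Change in economic profit: −395.9 − −437.95 = 42.05.

π rises by 42.05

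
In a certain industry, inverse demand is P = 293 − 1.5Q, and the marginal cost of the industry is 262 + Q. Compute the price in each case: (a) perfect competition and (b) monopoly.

Competition: P = 274.4; Monopoly: P = 281.375

Competitive equilibrium sets price equal to marginal cost: 293 − 1.5Q = 262 + Q, so Q = 12.4 and P = 274.4.
The monopolist equates marginal revenue to marginal cost: 293 − 3Q = 262 + Q, so Q = 7.75. From demand, P = 281.375.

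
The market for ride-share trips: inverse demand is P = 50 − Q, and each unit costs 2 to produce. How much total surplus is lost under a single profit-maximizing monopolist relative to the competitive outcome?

DWL = 288

Competitive firms price at marginal cost: P = 2, giving Q = 48.
A monopolist chooses Q where MR = MC. MR = 50 − 2Q; setting this equal to 2 gives Q = 24 and P = 26.
DWL is the triangle between Q = 24 and Q = 48: ½·(48 − 24)·(26 − 2) = 288.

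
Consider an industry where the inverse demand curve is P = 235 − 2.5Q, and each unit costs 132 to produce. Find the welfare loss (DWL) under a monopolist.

Perfect competition: P = MC = 132, so 235 − 2.5Q = 132 and Q = 41.2.
Monopoly sets MR = MC: 235 − 5Q = 132 ⇒ Q = 20.6, P = 235 − 2.5·20.6 = 183.5.
DWL is the triangle between Q = 20.6 and Q = 41.2: ½·(41.2 − 20.6)·(183.5 − 132) = 530.45.

DWL = 530.45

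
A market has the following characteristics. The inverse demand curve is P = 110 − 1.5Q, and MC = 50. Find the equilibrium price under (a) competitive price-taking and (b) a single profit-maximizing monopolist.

Perfect competition: P = MC = 50, so 110 − 1.5Q = 50 and Q = 40.
The monopolist equates marginal revenue to marginal cost: 110 − 3Q = 50, so Q = 20. From demand, P = 80.

Competition: P = 50; Monopoly: P = 80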